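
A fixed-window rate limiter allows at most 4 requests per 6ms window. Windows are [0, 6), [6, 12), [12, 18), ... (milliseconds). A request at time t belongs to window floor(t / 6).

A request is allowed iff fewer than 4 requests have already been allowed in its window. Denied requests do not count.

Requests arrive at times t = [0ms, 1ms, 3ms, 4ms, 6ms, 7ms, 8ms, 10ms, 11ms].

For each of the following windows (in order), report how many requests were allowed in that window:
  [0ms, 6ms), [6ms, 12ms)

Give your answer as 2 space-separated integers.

Answer: 4 4

Derivation:
Processing requests:
  req#1 t=0ms (window 0): ALLOW
  req#2 t=1ms (window 0): ALLOW
  req#3 t=3ms (window 0): ALLOW
  req#4 t=4ms (window 0): ALLOW
  req#5 t=6ms (window 1): ALLOW
  req#6 t=7ms (window 1): ALLOW
  req#7 t=8ms (window 1): ALLOW
  req#8 t=10ms (window 1): ALLOW
  req#9 t=11ms (window 1): DENY

Allowed counts by window: 4 4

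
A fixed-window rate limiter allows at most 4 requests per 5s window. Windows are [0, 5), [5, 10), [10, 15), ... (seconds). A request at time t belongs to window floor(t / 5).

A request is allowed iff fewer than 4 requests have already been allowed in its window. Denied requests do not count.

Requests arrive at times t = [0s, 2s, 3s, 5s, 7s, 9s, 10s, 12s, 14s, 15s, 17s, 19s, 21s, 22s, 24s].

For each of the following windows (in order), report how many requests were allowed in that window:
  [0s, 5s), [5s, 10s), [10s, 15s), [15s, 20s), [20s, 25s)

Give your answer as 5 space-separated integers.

Processing requests:
  req#1 t=0s (window 0): ALLOW
  req#2 t=2s (window 0): ALLOW
  req#3 t=3s (window 0): ALLOW
  req#4 t=5s (window 1): ALLOW
  req#5 t=7s (window 1): ALLOW
  req#6 t=9s (window 1): ALLOW
  req#7 t=10s (window 2): ALLOW
  req#8 t=12s (window 2): ALLOW
  req#9 t=14s (window 2): ALLOW
  req#10 t=15s (window 3): ALLOW
  req#11 t=17s (window 3): ALLOW
  req#12 t=19s (window 3): ALLOW
  req#13 t=21s (window 4): ALLOW
  req#14 t=22s (window 4): ALLOW
  req#15 t=24s (window 4): ALLOW

Allowed counts by window: 3 3 3 3 3

Answer: 3 3 3 3 3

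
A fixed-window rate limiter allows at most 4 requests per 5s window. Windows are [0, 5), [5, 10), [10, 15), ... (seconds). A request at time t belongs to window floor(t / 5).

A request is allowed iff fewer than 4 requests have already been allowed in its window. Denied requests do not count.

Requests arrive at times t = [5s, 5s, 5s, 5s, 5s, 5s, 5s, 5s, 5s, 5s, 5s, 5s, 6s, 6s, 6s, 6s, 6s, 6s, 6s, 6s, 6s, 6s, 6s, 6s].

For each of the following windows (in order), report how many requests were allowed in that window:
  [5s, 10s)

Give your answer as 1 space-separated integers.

Processing requests:
  req#1 t=5s (window 1): ALLOW
  req#2 t=5s (window 1): ALLOW
  req#3 t=5s (window 1): ALLOW
  req#4 t=5s (window 1): ALLOW
  req#5 t=5s (window 1): DENY
  req#6 t=5s (window 1): DENY
  req#7 t=5s (window 1): DENY
  req#8 t=5s (window 1): DENY
  req#9 t=5s (window 1): DENY
  req#10 t=5s (window 1): DENY
  req#11 t=5s (window 1): DENY
  req#12 t=5s (window 1): DENY
  req#13 t=6s (window 1): DENY
  req#14 t=6s (window 1): DENY
  req#15 t=6s (window 1): DENY
  req#16 t=6s (window 1): DENY
  req#17 t=6s (window 1): DENY
  req#18 t=6s (window 1): DENY
  req#19 t=6s (window 1): DENY
  req#20 t=6s (window 1): DENY
  req#21 t=6s (window 1): DENY
  req#22 t=6s (window 1): DENY
  req#23 t=6s (window 1): DENY
  req#24 t=6s (window 1): DENY

Allowed counts by window: 4

Answer: 4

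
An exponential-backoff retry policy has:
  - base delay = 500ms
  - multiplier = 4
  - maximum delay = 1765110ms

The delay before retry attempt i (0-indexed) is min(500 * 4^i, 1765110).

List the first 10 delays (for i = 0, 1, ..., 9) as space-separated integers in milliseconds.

Answer: 500 2000 8000 32000 128000 512000 1765110 1765110 1765110 1765110

Derivation:
Computing each delay:
  i=0: min(500*4^0, 1765110) = 500
  i=1: min(500*4^1, 1765110) = 2000
  i=2: min(500*4^2, 1765110) = 8000
  i=3: min(500*4^3, 1765110) = 32000
  i=4: min(500*4^4, 1765110) = 128000
  i=5: min(500*4^5, 1765110) = 512000
  i=6: min(500*4^6, 1765110) = 1765110
  i=7: min(500*4^7, 1765110) = 1765110
  i=8: min(500*4^8, 1765110) = 1765110
  i=9: min(500*4^9, 1765110) = 1765110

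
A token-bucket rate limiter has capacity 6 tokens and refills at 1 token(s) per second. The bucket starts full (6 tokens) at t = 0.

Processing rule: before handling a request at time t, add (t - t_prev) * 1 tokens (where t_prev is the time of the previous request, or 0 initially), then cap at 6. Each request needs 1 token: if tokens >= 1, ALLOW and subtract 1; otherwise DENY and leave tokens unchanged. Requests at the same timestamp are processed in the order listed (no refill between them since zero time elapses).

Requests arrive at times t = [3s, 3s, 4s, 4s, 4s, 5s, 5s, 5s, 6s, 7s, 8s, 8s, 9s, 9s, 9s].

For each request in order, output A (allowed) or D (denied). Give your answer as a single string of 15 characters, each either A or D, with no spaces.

Simulating step by step:
  req#1 t=3s: ALLOW
  req#2 t=3s: ALLOW
  req#3 t=4s: ALLOW
  req#4 t=4s: ALLOW
  req#5 t=4s: ALLOW
  req#6 t=5s: ALLOW
  req#7 t=5s: ALLOW
  req#8 t=5s: ALLOW
  req#9 t=6s: ALLOW
  req#10 t=7s: ALLOW
  req#11 t=8s: ALLOW
  req#12 t=8s: DENY
  req#13 t=9s: ALLOW
  req#14 t=9s: DENY
  req#15 t=9s: DENY

Answer: AAAAAAAAAAADADD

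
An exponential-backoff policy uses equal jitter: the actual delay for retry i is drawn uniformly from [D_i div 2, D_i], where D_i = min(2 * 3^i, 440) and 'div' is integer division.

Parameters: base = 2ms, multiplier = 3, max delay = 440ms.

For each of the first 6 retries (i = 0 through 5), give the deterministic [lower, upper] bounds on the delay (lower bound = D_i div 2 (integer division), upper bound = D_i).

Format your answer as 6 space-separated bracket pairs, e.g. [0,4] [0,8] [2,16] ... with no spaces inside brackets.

Answer: [1,2] [3,6] [9,18] [27,54] [81,162] [220,440]

Derivation:
Computing bounds per retry:
  i=0: D_i=min(2*3^0,440)=2, bounds=[1,2]
  i=1: D_i=min(2*3^1,440)=6, bounds=[3,6]
  i=2: D_i=min(2*3^2,440)=18, bounds=[9,18]
  i=3: D_i=min(2*3^3,440)=54, bounds=[27,54]
  i=4: D_i=min(2*3^4,440)=162, bounds=[81,162]
  i=5: D_i=min(2*3^5,440)=440, bounds=[220,440]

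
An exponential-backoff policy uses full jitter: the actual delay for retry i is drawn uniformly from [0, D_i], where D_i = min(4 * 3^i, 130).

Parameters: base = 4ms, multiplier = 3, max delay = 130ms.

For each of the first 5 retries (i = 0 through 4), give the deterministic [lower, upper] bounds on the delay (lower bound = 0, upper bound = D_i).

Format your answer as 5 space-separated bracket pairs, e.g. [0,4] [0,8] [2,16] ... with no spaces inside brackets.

Answer: [0,4] [0,12] [0,36] [0,108] [0,130]

Derivation:
Computing bounds per retry:
  i=0: D_i=min(4*3^0,130)=4, bounds=[0,4]
  i=1: D_i=min(4*3^1,130)=12, bounds=[0,12]
  i=2: D_i=min(4*3^2,130)=36, bounds=[0,36]
  i=3: D_i=min(4*3^3,130)=108, bounds=[0,108]
  i=4: D_i=min(4*3^4,130)=130, bounds=[0,130]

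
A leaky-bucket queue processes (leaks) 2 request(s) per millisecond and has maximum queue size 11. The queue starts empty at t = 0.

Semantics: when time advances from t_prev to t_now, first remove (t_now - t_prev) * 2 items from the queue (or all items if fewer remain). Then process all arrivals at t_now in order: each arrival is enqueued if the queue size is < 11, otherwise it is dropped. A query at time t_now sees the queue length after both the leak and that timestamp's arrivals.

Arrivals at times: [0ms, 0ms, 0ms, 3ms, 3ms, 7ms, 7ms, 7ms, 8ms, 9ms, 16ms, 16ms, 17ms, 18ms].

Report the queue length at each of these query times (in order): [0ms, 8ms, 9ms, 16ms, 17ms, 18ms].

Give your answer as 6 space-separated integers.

Answer: 3 2 1 2 1 1

Derivation:
Queue lengths at query times:
  query t=0ms: backlog = 3
  query t=8ms: backlog = 2
  query t=9ms: backlog = 1
  query t=16ms: backlog = 2
  query t=17ms: backlog = 1
  query t=18ms: backlog = 1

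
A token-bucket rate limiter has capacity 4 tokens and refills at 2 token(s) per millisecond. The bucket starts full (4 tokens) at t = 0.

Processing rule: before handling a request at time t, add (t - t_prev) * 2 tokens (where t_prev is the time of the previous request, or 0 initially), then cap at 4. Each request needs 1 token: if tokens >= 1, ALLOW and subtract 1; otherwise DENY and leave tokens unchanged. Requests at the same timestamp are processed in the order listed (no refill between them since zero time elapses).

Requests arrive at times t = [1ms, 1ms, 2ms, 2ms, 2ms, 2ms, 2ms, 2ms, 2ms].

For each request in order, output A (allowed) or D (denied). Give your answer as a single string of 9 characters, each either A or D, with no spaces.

Answer: AAAAAADDD

Derivation:
Simulating step by step:
  req#1 t=1ms: ALLOW
  req#2 t=1ms: ALLOW
  req#3 t=2ms: ALLOW
  req#4 t=2ms: ALLOW
  req#5 t=2ms: ALLOW
  req#6 t=2ms: ALLOW
  req#7 t=2ms: DENY
  req#8 t=2ms: DENY
  req#9 t=2ms: DENY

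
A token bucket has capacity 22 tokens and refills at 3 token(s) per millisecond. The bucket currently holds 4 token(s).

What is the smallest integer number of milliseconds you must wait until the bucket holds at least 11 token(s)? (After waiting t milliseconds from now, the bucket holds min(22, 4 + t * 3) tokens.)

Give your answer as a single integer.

Need 4 + t * 3 >= 11, so t >= 7/3.
Smallest integer t = ceil(7/3) = 3.

Answer: 3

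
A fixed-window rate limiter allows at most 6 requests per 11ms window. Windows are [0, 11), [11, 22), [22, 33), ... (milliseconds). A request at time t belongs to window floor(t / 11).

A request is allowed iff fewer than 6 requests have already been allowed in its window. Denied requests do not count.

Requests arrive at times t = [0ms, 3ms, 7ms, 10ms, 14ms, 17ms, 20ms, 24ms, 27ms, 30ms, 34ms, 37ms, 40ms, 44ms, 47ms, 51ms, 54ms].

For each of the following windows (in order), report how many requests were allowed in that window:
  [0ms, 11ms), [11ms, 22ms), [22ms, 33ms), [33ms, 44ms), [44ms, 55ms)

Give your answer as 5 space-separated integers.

Answer: 4 3 3 3 4

Derivation:
Processing requests:
  req#1 t=0ms (window 0): ALLOW
  req#2 t=3ms (window 0): ALLOW
  req#3 t=7ms (window 0): ALLOW
  req#4 t=10ms (window 0): ALLOW
  req#5 t=14ms (window 1): ALLOW
  req#6 t=17ms (window 1): ALLOW
  req#7 t=20ms (window 1): ALLOW
  req#8 t=24ms (window 2): ALLOW
  req#9 t=27ms (window 2): ALLOW
  req#10 t=30ms (window 2): ALLOW
  req#11 t=34ms (window 3): ALLOW
  req#12 t=37ms (window 3): ALLOW
  req#13 t=40ms (window 3): ALLOW
  req#14 t=44ms (window 4): ALLOW
  req#15 t=47ms (window 4): ALLOW
  req#16 t=51ms (window 4): ALLOW
  req#17 t=54ms (window 4): ALLOW

Allowed counts by window: 4 3 3 3 4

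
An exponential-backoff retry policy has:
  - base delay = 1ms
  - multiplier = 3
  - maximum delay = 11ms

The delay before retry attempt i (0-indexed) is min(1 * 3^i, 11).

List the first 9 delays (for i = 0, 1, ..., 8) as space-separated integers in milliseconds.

Computing each delay:
  i=0: min(1*3^0, 11) = 1
  i=1: min(1*3^1, 11) = 3
  i=2: min(1*3^2, 11) = 9
  i=3: min(1*3^3, 11) = 11
  i=4: min(1*3^4, 11) = 11
  i=5: min(1*3^5, 11) = 11
  i=6: min(1*3^6, 11) = 11
  i=7: min(1*3^7, 11) = 11
  i=8: min(1*3^8, 11) = 11

Answer: 1 3 9 11 11 11 11 11 11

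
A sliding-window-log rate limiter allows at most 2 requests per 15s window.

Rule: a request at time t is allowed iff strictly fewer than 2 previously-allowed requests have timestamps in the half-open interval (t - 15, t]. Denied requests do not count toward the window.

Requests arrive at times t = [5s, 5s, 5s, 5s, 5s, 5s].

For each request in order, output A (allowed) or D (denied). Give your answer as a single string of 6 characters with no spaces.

Answer: AADDDD

Derivation:
Tracking allowed requests in the window:
  req#1 t=5s: ALLOW
  req#2 t=5s: ALLOW
  req#3 t=5s: DENY
  req#4 t=5s: DENY
  req#5 t=5s: DENY
  req#6 t=5s: DENY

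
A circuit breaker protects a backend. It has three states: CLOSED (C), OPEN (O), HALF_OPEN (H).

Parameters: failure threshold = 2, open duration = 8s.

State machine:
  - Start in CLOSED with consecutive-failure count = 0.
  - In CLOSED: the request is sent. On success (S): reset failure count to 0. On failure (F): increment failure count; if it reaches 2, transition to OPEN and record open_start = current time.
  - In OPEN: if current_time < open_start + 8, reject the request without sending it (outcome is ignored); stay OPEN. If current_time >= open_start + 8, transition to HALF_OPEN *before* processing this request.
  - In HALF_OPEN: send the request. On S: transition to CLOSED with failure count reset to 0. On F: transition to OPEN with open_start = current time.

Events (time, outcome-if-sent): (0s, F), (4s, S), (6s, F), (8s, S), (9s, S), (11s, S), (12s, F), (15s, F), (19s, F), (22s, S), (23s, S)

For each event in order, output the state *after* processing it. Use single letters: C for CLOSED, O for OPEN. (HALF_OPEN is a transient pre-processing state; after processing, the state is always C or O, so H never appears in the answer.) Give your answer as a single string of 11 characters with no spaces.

State after each event:
  event#1 t=0s outcome=F: state=CLOSED
  event#2 t=4s outcome=S: state=CLOSED
  event#3 t=6s outcome=F: state=CLOSED
  event#4 t=8s outcome=S: state=CLOSED
  event#5 t=9s outcome=S: state=CLOSED
  event#6 t=11s outcome=S: state=CLOSED
  event#7 t=12s outcome=F: state=CLOSED
  event#8 t=15s outcome=F: state=OPEN
  event#9 t=19s outcome=F: state=OPEN
  event#10 t=22s outcome=S: state=OPEN
  event#11 t=23s outcome=S: state=CLOSED

Answer: CCCCCCCOOOC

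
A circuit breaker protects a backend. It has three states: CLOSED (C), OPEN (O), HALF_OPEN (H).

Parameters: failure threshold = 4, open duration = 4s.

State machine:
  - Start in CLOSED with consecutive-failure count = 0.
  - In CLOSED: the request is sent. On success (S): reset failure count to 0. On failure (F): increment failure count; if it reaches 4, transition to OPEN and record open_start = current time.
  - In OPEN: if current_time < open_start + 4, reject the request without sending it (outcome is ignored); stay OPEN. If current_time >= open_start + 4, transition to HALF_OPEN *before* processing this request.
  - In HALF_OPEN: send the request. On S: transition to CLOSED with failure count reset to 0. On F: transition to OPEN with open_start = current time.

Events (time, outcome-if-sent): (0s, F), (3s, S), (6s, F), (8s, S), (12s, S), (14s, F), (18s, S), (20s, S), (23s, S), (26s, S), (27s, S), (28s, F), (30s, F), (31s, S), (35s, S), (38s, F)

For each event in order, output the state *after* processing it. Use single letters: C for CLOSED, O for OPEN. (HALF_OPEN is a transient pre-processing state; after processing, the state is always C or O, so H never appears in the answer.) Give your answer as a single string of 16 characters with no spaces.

State after each event:
  event#1 t=0s outcome=F: state=CLOSED
  event#2 t=3s outcome=S: state=CLOSED
  event#3 t=6s outcome=F: state=CLOSED
  event#4 t=8s outcome=S: state=CLOSED
  event#5 t=12s outcome=S: state=CLOSED
  event#6 t=14s outcome=F: state=CLOSED
  event#7 t=18s outcome=S: state=CLOSED
  event#8 t=20s outcome=S: state=CLOSED
  event#9 t=23s outcome=S: state=CLOSED
  event#10 t=26s outcome=S: state=CLOSED
  event#11 t=27s outcome=S: state=CLOSED
  event#12 t=28s outcome=F: state=CLOSED
  event#13 t=30s outcome=F: state=CLOSED
  event#14 t=31s outcome=S: state=CLOSED
  event#15 t=35s outcome=S: state=CLOSED
  event#16 t=38s outcome=F: state=CLOSED

Answer: CCCCCCCCCCCCCCCC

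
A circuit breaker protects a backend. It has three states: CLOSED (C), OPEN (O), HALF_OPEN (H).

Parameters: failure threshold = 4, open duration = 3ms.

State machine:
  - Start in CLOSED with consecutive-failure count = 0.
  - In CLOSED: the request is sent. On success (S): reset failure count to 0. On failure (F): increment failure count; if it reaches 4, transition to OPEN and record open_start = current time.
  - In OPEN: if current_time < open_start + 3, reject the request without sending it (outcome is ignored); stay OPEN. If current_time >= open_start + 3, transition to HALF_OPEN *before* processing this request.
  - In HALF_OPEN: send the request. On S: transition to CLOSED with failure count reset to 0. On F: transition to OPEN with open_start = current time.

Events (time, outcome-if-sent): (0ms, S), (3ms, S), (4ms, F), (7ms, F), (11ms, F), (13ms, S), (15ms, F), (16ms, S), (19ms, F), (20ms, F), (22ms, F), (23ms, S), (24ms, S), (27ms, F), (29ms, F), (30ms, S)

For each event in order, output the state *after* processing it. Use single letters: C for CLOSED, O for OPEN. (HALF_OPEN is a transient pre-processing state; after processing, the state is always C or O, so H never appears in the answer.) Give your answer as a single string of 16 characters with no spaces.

State after each event:
  event#1 t=0ms outcome=S: state=CLOSED
  event#2 t=3ms outcome=S: state=CLOSED
  event#3 t=4ms outcome=F: state=CLOSED
  event#4 t=7ms outcome=F: state=CLOSED
  event#5 t=11ms outcome=F: state=CLOSED
  event#6 t=13ms outcome=S: state=CLOSED
  event#7 t=15ms outcome=F: state=CLOSED
  event#8 t=16ms outcome=S: state=CLOSED
  event#9 t=19ms outcome=F: state=CLOSED
  event#10 t=20ms outcome=F: state=CLOSED
  event#11 t=22ms outcome=F: state=CLOSED
  event#12 t=23ms outcome=S: state=CLOSED
  event#13 t=24ms outcome=S: state=CLOSED
  event#14 t=27ms outcome=F: state=CLOSED
  event#15 t=29ms outcome=F: state=CLOSED
  event#16 t=30ms outcome=S: state=CLOSED

Answer: CCCCCCCCCCCCCCCC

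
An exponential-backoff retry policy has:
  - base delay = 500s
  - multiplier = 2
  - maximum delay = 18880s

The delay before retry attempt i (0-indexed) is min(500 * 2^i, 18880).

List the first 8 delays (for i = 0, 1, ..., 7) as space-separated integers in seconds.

Computing each delay:
  i=0: min(500*2^0, 18880) = 500
  i=1: min(500*2^1, 18880) = 1000
  i=2: min(500*2^2, 18880) = 2000
  i=3: min(500*2^3, 18880) = 4000
  i=4: min(500*2^4, 18880) = 8000
  i=5: min(500*2^5, 18880) = 16000
  i=6: min(500*2^6, 18880) = 18880
  i=7: min(500*2^7, 18880) = 18880

Answer: 500 1000 2000 4000 8000 16000 18880 18880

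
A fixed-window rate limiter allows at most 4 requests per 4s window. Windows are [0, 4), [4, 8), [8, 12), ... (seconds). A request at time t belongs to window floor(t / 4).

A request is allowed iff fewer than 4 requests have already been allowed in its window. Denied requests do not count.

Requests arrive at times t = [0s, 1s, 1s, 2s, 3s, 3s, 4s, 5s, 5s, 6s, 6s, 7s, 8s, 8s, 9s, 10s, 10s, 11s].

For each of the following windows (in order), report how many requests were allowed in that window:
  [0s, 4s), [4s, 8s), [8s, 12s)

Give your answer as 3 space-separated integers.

Answer: 4 4 4

Derivation:
Processing requests:
  req#1 t=0s (window 0): ALLOW
  req#2 t=1s (window 0): ALLOW
  req#3 t=1s (window 0): ALLOW
  req#4 t=2s (window 0): ALLOW
  req#5 t=3s (window 0): DENY
  req#6 t=3s (window 0): DENY
  req#7 t=4s (window 1): ALLOW
  req#8 t=5s (window 1): ALLOW
  req#9 t=5s (window 1): ALLOW
  req#10 t=6s (window 1): ALLOW
  req#11 t=6s (window 1): DENY
  req#12 t=7s (window 1): DENY
  req#13 t=8s (window 2): ALLOW
  req#14 t=8s (window 2): ALLOW
  req#15 t=9s (window 2): ALLOW
  req#16 t=10s (window 2): ALLOW
  req#17 t=10s (window 2): DENY
  req#18 t=11s (window 2): DENY

Allowed counts by window: 4 4 4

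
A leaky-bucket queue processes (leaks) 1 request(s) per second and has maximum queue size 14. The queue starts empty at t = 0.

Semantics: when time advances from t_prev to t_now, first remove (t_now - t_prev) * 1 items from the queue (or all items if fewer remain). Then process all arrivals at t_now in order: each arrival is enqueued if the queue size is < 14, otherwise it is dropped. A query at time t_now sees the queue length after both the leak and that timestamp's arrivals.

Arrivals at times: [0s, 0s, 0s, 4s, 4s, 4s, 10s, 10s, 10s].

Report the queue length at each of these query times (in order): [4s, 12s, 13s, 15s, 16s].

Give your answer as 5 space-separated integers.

Answer: 3 1 0 0 0

Derivation:
Queue lengths at query times:
  query t=4s: backlog = 3
  query t=12s: backlog = 1
  query t=13s: backlog = 0
  query t=15s: backlog = 0
  query t=16s: backlog = 0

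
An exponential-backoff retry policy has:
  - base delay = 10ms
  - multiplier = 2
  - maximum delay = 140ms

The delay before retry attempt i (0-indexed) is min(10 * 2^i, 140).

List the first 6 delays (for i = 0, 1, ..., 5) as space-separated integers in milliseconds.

Computing each delay:
  i=0: min(10*2^0, 140) = 10
  i=1: min(10*2^1, 140) = 20
  i=2: min(10*2^2, 140) = 40
  i=3: min(10*2^3, 140) = 80
  i=4: min(10*2^4, 140) = 140
  i=5: min(10*2^5, 140) = 140

Answer: 10 20 40 80 140 140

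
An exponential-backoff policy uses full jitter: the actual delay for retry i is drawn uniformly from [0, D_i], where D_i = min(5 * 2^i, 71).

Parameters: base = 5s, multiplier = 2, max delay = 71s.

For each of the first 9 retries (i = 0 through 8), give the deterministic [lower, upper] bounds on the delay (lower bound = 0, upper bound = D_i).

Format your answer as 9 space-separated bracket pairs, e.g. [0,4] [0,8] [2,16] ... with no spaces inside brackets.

Answer: [0,5] [0,10] [0,20] [0,40] [0,71] [0,71] [0,71] [0,71] [0,71]

Derivation:
Computing bounds per retry:
  i=0: D_i=min(5*2^0,71)=5, bounds=[0,5]
  i=1: D_i=min(5*2^1,71)=10, bounds=[0,10]
  i=2: D_i=min(5*2^2,71)=20, bounds=[0,20]
  i=3: D_i=min(5*2^3,71)=40, bounds=[0,40]
  i=4: D_i=min(5*2^4,71)=71, bounds=[0,71]
  i=5: D_i=min(5*2^5,71)=71, bounds=[0,71]
  i=6: D_i=min(5*2^6,71)=71, bounds=[0,71]
  i=7: D_i=min(5*2^7,71)=71, bounds=[0,71]
  i=8: D_i=min(5*2^8,71)=71, bounds=[0,71]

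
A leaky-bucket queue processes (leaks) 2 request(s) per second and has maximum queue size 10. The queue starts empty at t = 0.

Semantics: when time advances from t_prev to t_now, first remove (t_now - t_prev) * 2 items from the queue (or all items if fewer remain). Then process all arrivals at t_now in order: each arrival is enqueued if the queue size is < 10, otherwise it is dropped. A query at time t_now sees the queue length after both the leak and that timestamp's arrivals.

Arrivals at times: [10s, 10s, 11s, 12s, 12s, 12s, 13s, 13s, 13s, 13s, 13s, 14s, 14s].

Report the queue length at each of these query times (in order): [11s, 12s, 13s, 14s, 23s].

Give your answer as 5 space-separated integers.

Answer: 1 3 6 6 0

Derivation:
Queue lengths at query times:
  query t=11s: backlog = 1
  query t=12s: backlog = 3
  query t=13s: backlog = 6
  query t=14s: backlog = 6
  query t=23s: backlog = 0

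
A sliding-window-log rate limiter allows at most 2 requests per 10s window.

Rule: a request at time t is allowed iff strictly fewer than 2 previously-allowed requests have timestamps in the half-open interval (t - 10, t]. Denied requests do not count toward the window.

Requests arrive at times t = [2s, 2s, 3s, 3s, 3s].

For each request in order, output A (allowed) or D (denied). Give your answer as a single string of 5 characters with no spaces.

Answer: AADDD

Derivation:
Tracking allowed requests in the window:
  req#1 t=2s: ALLOW
  req#2 t=2s: ALLOW
  req#3 t=3s: DENY
  req#4 t=3s: DENY
  req#5 t=3s: DENY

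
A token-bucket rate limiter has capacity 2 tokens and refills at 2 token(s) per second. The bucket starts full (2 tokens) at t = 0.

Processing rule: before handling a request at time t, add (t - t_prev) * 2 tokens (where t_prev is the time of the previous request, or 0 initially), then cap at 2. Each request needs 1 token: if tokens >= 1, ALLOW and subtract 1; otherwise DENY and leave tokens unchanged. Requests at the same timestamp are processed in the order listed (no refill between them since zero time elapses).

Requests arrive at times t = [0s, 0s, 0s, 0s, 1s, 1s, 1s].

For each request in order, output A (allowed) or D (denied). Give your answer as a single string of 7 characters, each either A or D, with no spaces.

Answer: AADDAAD

Derivation:
Simulating step by step:
  req#1 t=0s: ALLOW
  req#2 t=0s: ALLOW
  req#3 t=0s: DENY
  req#4 t=0s: DENY
  req#5 t=1s: ALLOW
  req#6 t=1s: ALLOW
  req#7 t=1s: DENY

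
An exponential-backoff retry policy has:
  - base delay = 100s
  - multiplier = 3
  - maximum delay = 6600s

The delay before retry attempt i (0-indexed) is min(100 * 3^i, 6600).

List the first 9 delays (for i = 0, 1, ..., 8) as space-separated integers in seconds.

Computing each delay:
  i=0: min(100*3^0, 6600) = 100
  i=1: min(100*3^1, 6600) = 300
  i=2: min(100*3^2, 6600) = 900
  i=3: min(100*3^3, 6600) = 2700
  i=4: min(100*3^4, 6600) = 6600
  i=5: min(100*3^5, 6600) = 6600
  i=6: min(100*3^6, 6600) = 6600
  i=7: min(100*3^7, 6600) = 6600
  i=8: min(100*3^8, 6600) = 6600

Answer: 100 300 900 2700 6600 6600 6600 6600 6600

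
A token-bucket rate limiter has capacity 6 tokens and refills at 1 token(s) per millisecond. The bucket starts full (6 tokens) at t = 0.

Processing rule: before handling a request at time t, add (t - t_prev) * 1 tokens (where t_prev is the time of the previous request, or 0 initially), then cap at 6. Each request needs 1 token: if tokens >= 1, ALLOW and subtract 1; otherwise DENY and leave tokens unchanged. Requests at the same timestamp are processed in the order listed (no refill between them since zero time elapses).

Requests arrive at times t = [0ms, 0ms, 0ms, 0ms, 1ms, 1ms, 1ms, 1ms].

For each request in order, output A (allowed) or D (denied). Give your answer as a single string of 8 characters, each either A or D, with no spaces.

Answer: AAAAAAAD

Derivation:
Simulating step by step:
  req#1 t=0ms: ALLOW
  req#2 t=0ms: ALLOW
  req#3 t=0ms: ALLOW
  req#4 t=0ms: ALLOW
  req#5 t=1ms: ALLOW
  req#6 t=1ms: ALLOW
  req#7 t=1ms: ALLOW
  req#8 t=1ms: DENY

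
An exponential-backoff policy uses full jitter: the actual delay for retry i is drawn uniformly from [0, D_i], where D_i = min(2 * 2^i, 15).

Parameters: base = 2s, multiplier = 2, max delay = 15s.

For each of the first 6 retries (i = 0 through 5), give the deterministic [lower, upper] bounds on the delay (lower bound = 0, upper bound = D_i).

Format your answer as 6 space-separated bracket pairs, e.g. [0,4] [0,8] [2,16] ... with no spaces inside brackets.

Computing bounds per retry:
  i=0: D_i=min(2*2^0,15)=2, bounds=[0,2]
  i=1: D_i=min(2*2^1,15)=4, bounds=[0,4]
  i=2: D_i=min(2*2^2,15)=8, bounds=[0,8]
  i=3: D_i=min(2*2^3,15)=15, bounds=[0,15]
  i=4: D_i=min(2*2^4,15)=15, bounds=[0,15]
  i=5: D_i=min(2*2^5,15)=15, bounds=[0,15]

Answer: [0,2] [0,4] [0,8] [0,15] [0,15] [0,15]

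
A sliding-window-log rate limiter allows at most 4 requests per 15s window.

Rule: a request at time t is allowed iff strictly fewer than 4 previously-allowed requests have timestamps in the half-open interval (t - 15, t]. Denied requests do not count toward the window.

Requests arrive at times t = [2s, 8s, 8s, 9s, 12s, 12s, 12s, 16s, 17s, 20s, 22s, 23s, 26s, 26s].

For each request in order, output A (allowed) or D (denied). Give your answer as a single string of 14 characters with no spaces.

Tracking allowed requests in the window:
  req#1 t=2s: ALLOW
  req#2 t=8s: ALLOW
  req#3 t=8s: ALLOW
  req#4 t=9s: ALLOW
  req#5 t=12s: DENY
  req#6 t=12s: DENY
  req#7 t=12s: DENY
  req#8 t=16s: DENY
  req#9 t=17s: ALLOW
  req#10 t=20s: DENY
  req#11 t=22s: DENY
  req#12 t=23s: ALLOW
  req#13 t=26s: ALLOW
  req#14 t=26s: ALLOW

Answer: AAAADDDDADDAAA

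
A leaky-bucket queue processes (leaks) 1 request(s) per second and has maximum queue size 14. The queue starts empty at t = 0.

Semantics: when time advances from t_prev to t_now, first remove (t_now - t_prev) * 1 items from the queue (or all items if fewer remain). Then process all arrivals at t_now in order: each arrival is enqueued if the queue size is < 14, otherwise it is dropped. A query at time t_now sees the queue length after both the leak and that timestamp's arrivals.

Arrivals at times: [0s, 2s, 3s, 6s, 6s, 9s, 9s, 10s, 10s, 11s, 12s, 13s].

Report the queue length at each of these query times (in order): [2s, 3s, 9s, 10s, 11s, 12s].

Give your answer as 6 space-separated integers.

Queue lengths at query times:
  query t=2s: backlog = 1
  query t=3s: backlog = 1
  query t=9s: backlog = 2
  query t=10s: backlog = 3
  query t=11s: backlog = 3
  query t=12s: backlog = 3

Answer: 1 1 2 3 3 3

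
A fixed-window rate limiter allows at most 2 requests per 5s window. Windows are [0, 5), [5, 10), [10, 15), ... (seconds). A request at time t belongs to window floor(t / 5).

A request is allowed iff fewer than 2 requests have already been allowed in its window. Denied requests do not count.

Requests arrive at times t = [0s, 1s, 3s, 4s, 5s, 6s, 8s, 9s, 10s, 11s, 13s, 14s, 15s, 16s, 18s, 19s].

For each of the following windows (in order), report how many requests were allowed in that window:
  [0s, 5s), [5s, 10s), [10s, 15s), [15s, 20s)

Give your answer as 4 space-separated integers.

Answer: 2 2 2 2

Derivation:
Processing requests:
  req#1 t=0s (window 0): ALLOW
  req#2 t=1s (window 0): ALLOW
  req#3 t=3s (window 0): DENY
  req#4 t=4s (window 0): DENY
  req#5 t=5s (window 1): ALLOW
  req#6 t=6s (window 1): ALLOW
  req#7 t=8s (window 1): DENY
  req#8 t=9s (window 1): DENY
  req#9 t=10s (window 2): ALLOW
  req#10 t=11s (window 2): ALLOW
  req#11 t=13s (window 2): DENY
  req#12 t=14s (window 2): DENY
  req#13 t=15s (window 3): ALLOW
  req#14 t=16s (window 3): ALLOW
  req#15 t=18s (window 3): DENY
  req#16 t=19s (window 3): DENY

Allowed counts by window: 2 2 2 2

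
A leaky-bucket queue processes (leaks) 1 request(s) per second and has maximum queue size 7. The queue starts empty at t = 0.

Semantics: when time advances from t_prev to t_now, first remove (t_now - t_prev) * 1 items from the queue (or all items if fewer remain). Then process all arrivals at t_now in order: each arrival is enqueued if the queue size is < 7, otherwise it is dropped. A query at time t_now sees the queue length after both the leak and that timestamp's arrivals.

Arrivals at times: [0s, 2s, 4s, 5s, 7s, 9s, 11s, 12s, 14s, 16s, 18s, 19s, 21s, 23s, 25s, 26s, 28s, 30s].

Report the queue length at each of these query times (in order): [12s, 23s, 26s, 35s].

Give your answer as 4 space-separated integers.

Answer: 1 1 1 0

Derivation:
Queue lengths at query times:
  query t=12s: backlog = 1
  query t=23s: backlog = 1
  query t=26s: backlog = 1
  query t=35s: backlog = 0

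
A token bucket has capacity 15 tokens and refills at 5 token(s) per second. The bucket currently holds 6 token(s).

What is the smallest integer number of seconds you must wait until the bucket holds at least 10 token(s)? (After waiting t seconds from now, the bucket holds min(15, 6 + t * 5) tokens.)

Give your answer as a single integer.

Answer: 1

Derivation:
Need 6 + t * 5 >= 10, so t >= 4/5.
Smallest integer t = ceil(4/5) = 1.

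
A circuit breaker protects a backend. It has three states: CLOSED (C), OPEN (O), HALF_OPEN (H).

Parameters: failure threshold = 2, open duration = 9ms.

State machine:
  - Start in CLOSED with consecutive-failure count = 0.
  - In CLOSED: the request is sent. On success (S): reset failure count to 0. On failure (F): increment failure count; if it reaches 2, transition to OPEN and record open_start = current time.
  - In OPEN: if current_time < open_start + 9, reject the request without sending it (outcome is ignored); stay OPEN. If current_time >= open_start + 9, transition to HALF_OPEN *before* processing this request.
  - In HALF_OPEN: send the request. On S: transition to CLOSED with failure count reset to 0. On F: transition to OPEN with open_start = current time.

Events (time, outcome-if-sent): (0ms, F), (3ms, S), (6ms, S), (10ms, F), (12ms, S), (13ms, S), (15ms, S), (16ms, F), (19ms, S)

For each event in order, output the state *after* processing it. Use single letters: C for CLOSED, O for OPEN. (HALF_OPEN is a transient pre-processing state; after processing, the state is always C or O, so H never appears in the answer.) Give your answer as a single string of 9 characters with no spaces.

Answer: CCCCCCCCC

Derivation:
State after each event:
  event#1 t=0ms outcome=F: state=CLOSED
  event#2 t=3ms outcome=S: state=CLOSED
  event#3 t=6ms outcome=S: state=CLOSED
  event#4 t=10ms outcome=F: state=CLOSED
  event#5 t=12ms outcome=S: state=CLOSED
  event#6 t=13ms outcome=S: state=CLOSED
  event#7 t=15ms outcome=S: state=CLOSED
  event#8 t=16ms outcome=F: state=CLOSED
  event#9 t=19ms outcome=S: state=CLOSED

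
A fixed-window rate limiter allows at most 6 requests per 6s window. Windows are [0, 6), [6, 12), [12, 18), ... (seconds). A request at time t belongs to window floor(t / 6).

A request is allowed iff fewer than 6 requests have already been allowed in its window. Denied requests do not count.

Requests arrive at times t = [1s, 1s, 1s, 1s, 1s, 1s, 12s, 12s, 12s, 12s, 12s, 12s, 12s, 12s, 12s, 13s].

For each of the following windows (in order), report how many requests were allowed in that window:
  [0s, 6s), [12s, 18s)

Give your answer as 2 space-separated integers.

Processing requests:
  req#1 t=1s (window 0): ALLOW
  req#2 t=1s (window 0): ALLOW
  req#3 t=1s (window 0): ALLOW
  req#4 t=1s (window 0): ALLOW
  req#5 t=1s (window 0): ALLOW
  req#6 t=1s (window 0): ALLOW
  req#7 t=12s (window 2): ALLOW
  req#8 t=12s (window 2): ALLOW
  req#9 t=12s (window 2): ALLOW
  req#10 t=12s (window 2): ALLOW
  req#11 t=12s (window 2): ALLOW
  req#12 t=12s (window 2): ALLOW
  req#13 t=12s (window 2): DENY
  req#14 t=12s (window 2): DENY
  req#15 t=12s (window 2): DENY
  req#16 t=13s (window 2): DENY

Allowed counts by window: 6 6

Answer: 6 6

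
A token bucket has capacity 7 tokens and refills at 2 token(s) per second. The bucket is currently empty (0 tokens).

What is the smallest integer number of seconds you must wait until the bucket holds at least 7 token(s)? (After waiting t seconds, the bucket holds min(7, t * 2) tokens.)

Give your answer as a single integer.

Need t * 2 >= 7, so t >= 7/2.
Smallest integer t = ceil(7/2) = 4.

Answer: 4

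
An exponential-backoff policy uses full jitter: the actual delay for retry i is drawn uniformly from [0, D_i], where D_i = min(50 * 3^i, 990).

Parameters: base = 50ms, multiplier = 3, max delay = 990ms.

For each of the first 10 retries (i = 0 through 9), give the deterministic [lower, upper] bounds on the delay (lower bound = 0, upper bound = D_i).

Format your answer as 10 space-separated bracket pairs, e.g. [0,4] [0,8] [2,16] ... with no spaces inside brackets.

Computing bounds per retry:
  i=0: D_i=min(50*3^0,990)=50, bounds=[0,50]
  i=1: D_i=min(50*3^1,990)=150, bounds=[0,150]
  i=2: D_i=min(50*3^2,990)=450, bounds=[0,450]
  i=3: D_i=min(50*3^3,990)=990, bounds=[0,990]
  i=4: D_i=min(50*3^4,990)=990, bounds=[0,990]
  i=5: D_i=min(50*3^5,990)=990, bounds=[0,990]
  i=6: D_i=min(50*3^6,990)=990, bounds=[0,990]
  i=7: D_i=min(50*3^7,990)=990, bounds=[0,990]
  i=8: D_i=min(50*3^8,990)=990, bounds=[0,990]
  i=9: D_i=min(50*3^9,990)=990, bounds=[0,990]

Answer: [0,50] [0,150] [0,450] [0,990] [0,990] [0,990] [0,990] [0,990] [0,990] [0,990]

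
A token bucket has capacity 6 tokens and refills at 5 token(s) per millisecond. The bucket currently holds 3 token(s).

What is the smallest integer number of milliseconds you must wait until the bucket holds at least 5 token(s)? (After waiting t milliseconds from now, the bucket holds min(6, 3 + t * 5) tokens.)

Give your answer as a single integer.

Answer: 1

Derivation:
Need 3 + t * 5 >= 5, so t >= 2/5.
Smallest integer t = ceil(2/5) = 1.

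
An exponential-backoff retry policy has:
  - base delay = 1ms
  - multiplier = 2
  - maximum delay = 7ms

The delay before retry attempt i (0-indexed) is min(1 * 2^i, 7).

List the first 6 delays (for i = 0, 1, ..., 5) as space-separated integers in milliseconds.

Answer: 1 2 4 7 7 7

Derivation:
Computing each delay:
  i=0: min(1*2^0, 7) = 1
  i=1: min(1*2^1, 7) = 2
  i=2: min(1*2^2, 7) = 4
  i=3: min(1*2^3, 7) = 7
  i=4: min(1*2^4, 7) = 7
  i=5: min(1*2^5, 7) = 7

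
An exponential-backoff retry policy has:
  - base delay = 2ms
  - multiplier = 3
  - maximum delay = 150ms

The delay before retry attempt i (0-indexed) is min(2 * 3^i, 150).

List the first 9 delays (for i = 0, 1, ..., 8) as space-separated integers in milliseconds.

Answer: 2 6 18 54 150 150 150 150 150

Derivation:
Computing each delay:
  i=0: min(2*3^0, 150) = 2
  i=1: min(2*3^1, 150) = 6
  i=2: min(2*3^2, 150) = 18
  i=3: min(2*3^3, 150) = 54
  i=4: min(2*3^4, 150) = 150
  i=5: min(2*3^5, 150) = 150
  i=6: min(2*3^6, 150) = 150
  i=7: min(2*3^7, 150) = 150
  i=8: min(2*3^8, 150) = 150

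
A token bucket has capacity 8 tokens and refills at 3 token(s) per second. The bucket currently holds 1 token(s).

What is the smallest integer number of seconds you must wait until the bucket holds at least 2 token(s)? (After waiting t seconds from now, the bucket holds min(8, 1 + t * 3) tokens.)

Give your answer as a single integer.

Answer: 1

Derivation:
Need 1 + t * 3 >= 2, so t >= 1/3.
Smallest integer t = ceil(1/3) = 1.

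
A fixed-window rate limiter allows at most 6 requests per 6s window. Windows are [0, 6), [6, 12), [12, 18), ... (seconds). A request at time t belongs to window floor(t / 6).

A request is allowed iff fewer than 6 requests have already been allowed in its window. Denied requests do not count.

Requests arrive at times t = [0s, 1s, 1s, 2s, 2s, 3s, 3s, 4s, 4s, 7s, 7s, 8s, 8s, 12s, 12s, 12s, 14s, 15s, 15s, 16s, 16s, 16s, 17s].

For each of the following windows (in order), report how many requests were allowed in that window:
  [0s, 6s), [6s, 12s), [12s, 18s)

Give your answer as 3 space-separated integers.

Answer: 6 4 6

Derivation:
Processing requests:
  req#1 t=0s (window 0): ALLOW
  req#2 t=1s (window 0): ALLOW
  req#3 t=1s (window 0): ALLOW
  req#4 t=2s (window 0): ALLOW
  req#5 t=2s (window 0): ALLOW
  req#6 t=3s (window 0): ALLOW
  req#7 t=3s (window 0): DENY
  req#8 t=4s (window 0): DENY
  req#9 t=4s (window 0): DENY
  req#10 t=7s (window 1): ALLOW
  req#11 t=7s (window 1): ALLOW
  req#12 t=8s (window 1): ALLOW
  req#13 t=8s (window 1): ALLOW
  req#14 t=12s (window 2): ALLOW
  req#15 t=12s (window 2): ALLOW
  req#16 t=12s (window 2): ALLOW
  req#17 t=14s (window 2): ALLOW
  req#18 t=15s (window 2): ALLOW
  req#19 t=15s (window 2): ALLOW
  req#20 t=16s (window 2): DENY
  req#21 t=16s (window 2): DENY
  req#22 t=16s (window 2): DENY
  req#23 t=17s (window 2): DENY

Allowed counts by window: 6 4 6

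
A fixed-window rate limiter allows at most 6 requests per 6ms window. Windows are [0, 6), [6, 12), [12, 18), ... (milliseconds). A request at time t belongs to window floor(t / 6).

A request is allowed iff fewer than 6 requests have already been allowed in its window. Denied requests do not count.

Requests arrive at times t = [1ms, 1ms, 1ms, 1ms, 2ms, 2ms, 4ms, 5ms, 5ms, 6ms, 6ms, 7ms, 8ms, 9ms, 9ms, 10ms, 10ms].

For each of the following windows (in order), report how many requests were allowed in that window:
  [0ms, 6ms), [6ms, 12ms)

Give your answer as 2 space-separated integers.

Processing requests:
  req#1 t=1ms (window 0): ALLOW
  req#2 t=1ms (window 0): ALLOW
  req#3 t=1ms (window 0): ALLOW
  req#4 t=1ms (window 0): ALLOW
  req#5 t=2ms (window 0): ALLOW
  req#6 t=2ms (window 0): ALLOW
  req#7 t=4ms (window 0): DENY
  req#8 t=5ms (window 0): DENY
  req#9 t=5ms (window 0): DENY
  req#10 t=6ms (window 1): ALLOW
  req#11 t=6ms (window 1): ALLOW
  req#12 t=7ms (window 1): ALLOW
  req#13 t=8ms (window 1): ALLOW
  req#14 t=9ms (window 1): ALLOW
  req#15 t=9ms (window 1): ALLOW
  req#16 t=10ms (window 1): DENY
  req#17 t=10ms (window 1): DENY

Allowed counts by window: 6 6

Answer: 6 6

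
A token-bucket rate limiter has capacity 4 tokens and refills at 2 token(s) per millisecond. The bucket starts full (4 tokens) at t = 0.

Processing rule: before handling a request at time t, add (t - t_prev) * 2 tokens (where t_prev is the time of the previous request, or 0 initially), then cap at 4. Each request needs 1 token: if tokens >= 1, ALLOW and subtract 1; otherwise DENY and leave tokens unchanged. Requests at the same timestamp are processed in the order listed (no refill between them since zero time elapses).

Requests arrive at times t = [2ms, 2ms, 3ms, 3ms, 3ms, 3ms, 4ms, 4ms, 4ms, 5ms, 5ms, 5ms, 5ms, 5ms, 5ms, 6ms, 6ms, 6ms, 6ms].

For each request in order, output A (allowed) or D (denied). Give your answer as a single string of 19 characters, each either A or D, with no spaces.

Simulating step by step:
  req#1 t=2ms: ALLOW
  req#2 t=2ms: ALLOW
  req#3 t=3ms: ALLOW
  req#4 t=3ms: ALLOW
  req#5 t=3ms: ALLOW
  req#6 t=3ms: ALLOW
  req#7 t=4ms: ALLOW
  req#8 t=4ms: ALLOW
  req#9 t=4ms: DENY
  req#10 t=5ms: ALLOW
  req#11 t=5ms: ALLOW
  req#12 t=5ms: DENY
  req#13 t=5ms: DENY
  req#14 t=5ms: DENY
  req#15 t=5ms: DENY
  req#16 t=6ms: ALLOW
  req#17 t=6ms: ALLOW
  req#18 t=6ms: DENY
  req#19 t=6ms: DENY

Answer: AAAAAAAADAADDDDAADD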